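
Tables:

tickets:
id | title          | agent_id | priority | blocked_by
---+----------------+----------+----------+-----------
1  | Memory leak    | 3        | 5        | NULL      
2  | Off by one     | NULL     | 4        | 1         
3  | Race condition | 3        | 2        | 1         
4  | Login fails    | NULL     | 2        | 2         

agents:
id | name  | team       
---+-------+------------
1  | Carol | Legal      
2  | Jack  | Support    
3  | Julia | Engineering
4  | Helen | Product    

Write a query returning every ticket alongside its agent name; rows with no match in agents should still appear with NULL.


LEFT JOIN keeps every row from tickets (the left table); where agent_id has no match in agents, the agent columns become NULL. Walk through each ticket:
  - ticket 1 (Memory leak): agent_id=3 -> matches Julia
  - ticket 2 (Off by one): agent_id=NULL, no match -> kept with NULL
  - ticket 3 (Race condition): agent_id=3 -> matches Julia
  - ticket 4 (Login fails): agent_id=NULL, no match -> kept with NULL
All 4 rows appear; 2 have NULL agent.

SQL:
SELECT a.title, b.name AS agent
FROM tickets a
LEFT JOIN agents b ON a.agent_id = b.id

Result:
title          | agent
---------------+------
Memory leak    | Julia
Off by one     | NULL 
Race condition | Julia
Login fails    | NULL 


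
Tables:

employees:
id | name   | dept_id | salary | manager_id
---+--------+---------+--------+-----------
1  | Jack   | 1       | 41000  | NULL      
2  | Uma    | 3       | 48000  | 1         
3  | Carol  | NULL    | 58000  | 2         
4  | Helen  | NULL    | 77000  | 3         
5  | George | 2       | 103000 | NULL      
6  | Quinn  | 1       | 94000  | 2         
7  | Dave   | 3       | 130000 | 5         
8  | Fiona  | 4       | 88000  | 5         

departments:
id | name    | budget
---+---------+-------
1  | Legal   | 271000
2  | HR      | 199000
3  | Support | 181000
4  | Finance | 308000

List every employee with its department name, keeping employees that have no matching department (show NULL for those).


LEFT JOIN keeps every row from employees (the left table); where dept_id has no match in departments, the department columns become NULL. Walk through each employee:
  - employee 1 (Jack): dept_id=1 -> matches Legal
  - employee 2 (Uma): dept_id=3 -> matches Support
  - employee 3 (Carol): dept_id=NULL, no match -> kept with NULL
  - employee 4 (Helen): dept_id=NULL, no match -> kept with NULL
  - employee 5 (George): dept_id=2 -> matches HR
  - employee 6 (Quinn): dept_id=1 -> matches Legal
  - employee 7 (Dave): dept_id=3 -> matches Support
  - employee 8 (Fiona): dept_id=4 -> matches Finance
All 8 rows appear; 2 have NULL department.

SQL:
SELECT a.name, b.name AS department
FROM employees a
LEFT JOIN departments b ON a.dept_id = b.id

Result:
name   | department
-------+-----------
Jack   | Legal     
Uma    | Support   
Carol  | NULL      
Helen  | NULL      
George | HR        
Quinn  | Legal     
Dave   | Support   
Fiona  | Finance   


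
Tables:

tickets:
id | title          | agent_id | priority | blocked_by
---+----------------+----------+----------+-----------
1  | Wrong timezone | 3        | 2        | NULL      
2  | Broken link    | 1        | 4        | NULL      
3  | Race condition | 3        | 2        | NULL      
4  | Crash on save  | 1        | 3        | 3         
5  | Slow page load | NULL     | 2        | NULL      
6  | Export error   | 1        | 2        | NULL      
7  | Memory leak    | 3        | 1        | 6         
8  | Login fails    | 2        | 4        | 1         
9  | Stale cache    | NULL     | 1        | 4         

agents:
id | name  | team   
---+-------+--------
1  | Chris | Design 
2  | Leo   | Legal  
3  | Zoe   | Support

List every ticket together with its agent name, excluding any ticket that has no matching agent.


INNER JOIN keeps only tickets rows whose agent_id matches an id in agents. Walk through each ticket:
  - ticket 1 (Wrong timezone): agent_id=3 -> matches Zoe
  - ticket 2 (Broken link): agent_id=1 -> matches Chris
  - ticket 3 (Race condition): agent_id=3 -> matches Zoe
  - ticket 4 (Crash on save): agent_id=1 -> matches Chris
  - ticket 5 (Slow page load): agent_id=NULL, no match -> dropped
  - ticket 6 (Export error): agent_id=1 -> matches Chris
  - ticket 7 (Memory leak): agent_id=3 -> matches Zoe
  - ticket 8 (Login fails): agent_id=2 -> matches Leo
  - ticket 9 (Stale cache): agent_id=NULL, no match -> dropped
So 2 of 9 rows are dropped.

SQL:
SELECT a.title, b.name AS agent
FROM tickets a
INNER JOIN agents b ON a.agent_id = b.id

Result:
title          | agent
---------------+------
Wrong timezone | Zoe  
Broken link    | Chris
Race condition | Zoe  
Crash on save  | Chris
Export error   | Chris
Memory leak    | Zoe  
Login fails    | Leo  


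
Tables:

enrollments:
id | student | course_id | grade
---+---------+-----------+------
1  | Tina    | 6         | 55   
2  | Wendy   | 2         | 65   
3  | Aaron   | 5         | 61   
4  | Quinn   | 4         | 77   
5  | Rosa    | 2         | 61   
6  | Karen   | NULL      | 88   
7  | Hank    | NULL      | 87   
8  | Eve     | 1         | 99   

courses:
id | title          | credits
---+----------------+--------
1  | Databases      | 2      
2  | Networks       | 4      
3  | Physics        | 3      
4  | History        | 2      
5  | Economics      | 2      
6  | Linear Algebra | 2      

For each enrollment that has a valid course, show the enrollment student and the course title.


INNER JOIN keeps only enrollments rows whose course_id matches an id in courses. Walk through each enrollment:
  - enrollment 1 (Tina): course_id=6 -> matches Linear Algebra
  - enrollment 2 (Wendy): course_id=2 -> matches Networks
  - enrollment 3 (Aaron): course_id=5 -> matches Economics
  - enrollment 4 (Quinn): course_id=4 -> matches History
  - enrollment 5 (Rosa): course_id=2 -> matches Networks
  - enrollment 6 (Karen): course_id=NULL, no match -> dropped
  - enrollment 7 (Hank): course_id=NULL, no match -> dropped
  - enrollment 8 (Eve): course_id=1 -> matches Databases
So 2 of 8 rows are dropped.

SQL:
SELECT a.student, b.title AS course
FROM enrollments a
INNER JOIN courses b ON a.course_id = b.id

Result:
student | course        
--------+---------------
Tina    | Linear Algebra
Wendy   | Networks      
Aaron   | Economics     
Quinn   | History       
Rosa    | Networks      
Eve     | Databases     


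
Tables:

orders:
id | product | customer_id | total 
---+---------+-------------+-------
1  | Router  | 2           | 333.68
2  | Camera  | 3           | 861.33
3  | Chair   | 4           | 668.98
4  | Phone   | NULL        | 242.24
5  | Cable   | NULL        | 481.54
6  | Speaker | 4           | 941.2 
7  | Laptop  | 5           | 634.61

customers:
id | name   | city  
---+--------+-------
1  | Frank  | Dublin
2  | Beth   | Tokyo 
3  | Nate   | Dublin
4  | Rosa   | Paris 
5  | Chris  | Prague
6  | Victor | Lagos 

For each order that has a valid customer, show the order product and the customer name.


INNER JOIN keeps only orders rows whose customer_id matches an id in customers. Walk through each order:
  - order 1 (Router): customer_id=2 -> matches Beth
  - order 2 (Camera): customer_id=3 -> matches Nate
  - order 3 (Chair): customer_id=4 -> matches Rosa
  - order 4 (Phone): customer_id=NULL, no match -> dropped
  - order 5 (Cable): customer_id=NULL, no match -> dropped
  - order 6 (Speaker): customer_id=4 -> matches Rosa
  - order 7 (Laptop): customer_id=5 -> matches Chris
So 2 of 7 rows are dropped.

SQL:
SELECT a.product, b.name AS customer
FROM orders a
INNER JOIN customers b ON a.customer_id = b.id

Result:
product | customer
--------+---------
Router  | Beth    
Camera  | Nate    
Chair   | Rosa    
Speaker | Rosa    
Laptop  | Chris   


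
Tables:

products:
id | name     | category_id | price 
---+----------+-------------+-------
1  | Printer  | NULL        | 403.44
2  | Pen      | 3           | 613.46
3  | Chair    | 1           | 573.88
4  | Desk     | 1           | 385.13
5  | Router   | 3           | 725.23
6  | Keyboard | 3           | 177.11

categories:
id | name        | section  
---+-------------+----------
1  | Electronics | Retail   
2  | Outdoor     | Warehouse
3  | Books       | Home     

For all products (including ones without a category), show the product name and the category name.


LEFT JOIN keeps every row from products (the left table); where category_id has no match in categories, the category columns become NULL. Walk through each product:
  - product 1 (Printer): category_id=NULL, no match -> kept with NULL
  - product 2 (Pen): category_id=3 -> matches Books
  - product 3 (Chair): category_id=1 -> matches Electronics
  - product 4 (Desk): category_id=1 -> matches Electronics
  - product 5 (Router): category_id=3 -> matches Books
  - product 6 (Keyboard): category_id=3 -> matches Books
All 6 rows appear; 1 has NULL category.

SQL:
SELECT a.name, b.name AS category
FROM products a
LEFT JOIN categories b ON a.category_id = b.id

Result:
name     | category   
---------+------------
Printer  | NULL       
Pen      | Books      
Chair    | Electronics
Desk     | Electronics
Router   | Books      
Keyboard | Books      


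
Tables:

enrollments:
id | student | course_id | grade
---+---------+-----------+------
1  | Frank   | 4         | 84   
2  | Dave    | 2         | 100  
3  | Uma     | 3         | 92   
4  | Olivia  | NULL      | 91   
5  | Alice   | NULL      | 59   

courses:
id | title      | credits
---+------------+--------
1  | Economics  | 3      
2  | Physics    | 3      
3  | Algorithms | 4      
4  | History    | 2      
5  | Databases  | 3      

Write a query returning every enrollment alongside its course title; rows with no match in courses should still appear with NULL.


LEFT JOIN keeps every row from enrollments (the left table); where course_id has no match in courses, the course columns become NULL. Walk through each enrollment:
  - enrollment 1 (Frank): course_id=4 -> matches History
  - enrollment 2 (Dave): course_id=2 -> matches Physics
  - enrollment 3 (Uma): course_id=3 -> matches Algorithms
  - enrollment 4 (Olivia): course_id=NULL, no match -> kept with NULL
  - enrollment 5 (Alice): course_id=NULL, no match -> kept with NULL
All 5 rows appear; 2 have NULL course.

SQL:
SELECT a.student, b.title AS course
FROM enrollments a
LEFT JOIN courses b ON a.course_id = b.id

Result:
student | course    
--------+-----------
Frank   | History   
Dave    | Physics   
Uma     | Algorithms
Olivia  | NULL      
Alice   | NULL      


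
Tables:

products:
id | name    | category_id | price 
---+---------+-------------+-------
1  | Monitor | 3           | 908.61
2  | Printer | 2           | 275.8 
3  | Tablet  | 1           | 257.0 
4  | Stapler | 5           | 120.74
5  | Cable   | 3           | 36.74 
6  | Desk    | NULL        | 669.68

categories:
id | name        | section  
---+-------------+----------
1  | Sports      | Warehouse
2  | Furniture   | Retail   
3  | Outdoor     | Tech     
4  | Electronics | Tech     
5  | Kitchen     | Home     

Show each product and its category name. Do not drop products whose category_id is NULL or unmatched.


LEFT JOIN keeps every row from products (the left table); where category_id has no match in categories, the category columns become NULL. Walk through each product:
  - product 1 (Monitor): category_id=3 -> matches Outdoor
  - product 2 (Printer): category_id=2 -> matches Furniture
  - product 3 (Tablet): category_id=1 -> matches Sports
  - product 4 (Stapler): category_id=5 -> matches Kitchen
  - product 5 (Cable): category_id=3 -> matches Outdoor
  - product 6 (Desk): category_id=NULL, no match -> kept with NULL
All 6 rows appear; 1 has NULL category.

SQL:
SELECT a.name, b.name AS category
FROM products a
LEFT JOIN categories b ON a.category_id = b.id

Result:
name    | category 
--------+----------
Monitor | Outdoor  
Printer | Furniture
Tablet  | Sports   
Stapler | Kitchen  
Cable   | Outdoor  
Desk    | NULL     


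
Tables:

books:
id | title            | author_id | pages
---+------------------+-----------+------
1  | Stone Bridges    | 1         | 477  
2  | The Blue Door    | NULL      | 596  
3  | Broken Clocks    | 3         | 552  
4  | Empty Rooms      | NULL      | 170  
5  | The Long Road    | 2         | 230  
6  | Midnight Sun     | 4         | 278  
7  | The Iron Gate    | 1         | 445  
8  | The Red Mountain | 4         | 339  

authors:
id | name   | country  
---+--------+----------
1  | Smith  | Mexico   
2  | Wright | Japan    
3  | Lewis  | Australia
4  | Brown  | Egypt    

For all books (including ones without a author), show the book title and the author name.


LEFT JOIN keeps every row from books (the left table); where author_id has no match in authors, the author columns become NULL. Walk through each book:
  - book 1 (Stone Bridges): author_id=1 -> matches Smith
  - book 2 (The Blue Door): author_id=NULL, no match -> kept with NULL
  - book 3 (Broken Clocks): author_id=3 -> matches Lewis
  - book 4 (Empty Rooms): author_id=NULL, no match -> kept with NULL
  - book 5 (The Long Road): author_id=2 -> matches Wright
  - book 6 (Midnight Sun): author_id=4 -> matches Brown
  - book 7 (The Iron Gate): author_id=1 -> matches Smith
  - book 8 (The Red Mountain): author_id=4 -> matches Brown
All 8 rows appear; 2 have NULL author.

SQL:
SELECT a.title, b.name AS author
FROM books a
LEFT JOIN authors b ON a.author_id = b.id

Result:
title            | author
-----------------+-------
Stone Bridges    | Smith 
The Blue Door    | NULL  
Broken Clocks    | Lewis 
Empty Rooms      | NULL  
The Long Road    | Wright
Midnight Sun     | Brown 
The Iron Gate    | Smith 
The Red Mountain | Brown 


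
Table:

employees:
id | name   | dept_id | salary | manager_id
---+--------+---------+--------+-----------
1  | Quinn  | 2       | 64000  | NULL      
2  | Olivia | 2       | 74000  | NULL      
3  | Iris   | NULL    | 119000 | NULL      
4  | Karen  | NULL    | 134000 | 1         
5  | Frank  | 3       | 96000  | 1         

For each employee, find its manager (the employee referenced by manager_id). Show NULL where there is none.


This is a self-join: employees is joined to a second copy of itself, matching each row's manager_id to another row's id. Use LEFT JOIN so rows with manager_id=NULL are kept.
  - employee 1 (Quinn): manager_id=NULL -> NULL
  - employee 2 (Olivia): manager_id=NULL -> NULL
  - employee 3 (Iris): manager_id=NULL -> NULL
  - employee 4 (Karen): manager_id=1 -> Quinn
  - employee 5 (Frank): manager_id=1 -> Quinn

SQL:
SELECT a.name AS item, b.name AS manager
FROM employees a
LEFT JOIN employees b ON a.manager_id = b.id

Result:
item   | manager
-------+--------
Quinn  | NULL   
Olivia | NULL   
Iris   | NULL   
Karen  | Quinn  
Frank  | Quinn  


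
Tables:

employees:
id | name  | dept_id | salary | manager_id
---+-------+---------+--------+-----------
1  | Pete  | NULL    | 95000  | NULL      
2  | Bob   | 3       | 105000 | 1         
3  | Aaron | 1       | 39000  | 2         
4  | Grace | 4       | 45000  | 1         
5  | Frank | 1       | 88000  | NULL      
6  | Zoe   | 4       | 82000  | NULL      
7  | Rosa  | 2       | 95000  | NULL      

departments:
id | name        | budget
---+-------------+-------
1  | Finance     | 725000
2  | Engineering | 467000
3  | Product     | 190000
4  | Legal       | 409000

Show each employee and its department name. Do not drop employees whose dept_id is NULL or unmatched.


LEFT JOIN keeps every row from employees (the left table); where dept_id has no match in departments, the department columns become NULL. Walk through each employee:
  - employee 1 (Pete): dept_id=NULL, no match -> kept with NULL
  - employee 2 (Bob): dept_id=3 -> matches Product
  - employee 3 (Aaron): dept_id=1 -> matches Finance
  - employee 4 (Grace): dept_id=4 -> matches Legal
  - employee 5 (Frank): dept_id=1 -> matches Finance
  - employee 6 (Zoe): dept_id=4 -> matches Legal
  - employee 7 (Rosa): dept_id=2 -> matches Engineering
All 7 rows appear; 1 has NULL department.

SQL:
SELECT a.name, b.name AS department
FROM employees a
LEFT JOIN departments b ON a.dept_id = b.id

Result:
name  | department 
------+------------
Pete  | NULL       
Bob   | Product    
Aaron | Finance    
Grace | Legal      
Frank | Finance    
Zoe   | Legal      
Rosa  | Engineering


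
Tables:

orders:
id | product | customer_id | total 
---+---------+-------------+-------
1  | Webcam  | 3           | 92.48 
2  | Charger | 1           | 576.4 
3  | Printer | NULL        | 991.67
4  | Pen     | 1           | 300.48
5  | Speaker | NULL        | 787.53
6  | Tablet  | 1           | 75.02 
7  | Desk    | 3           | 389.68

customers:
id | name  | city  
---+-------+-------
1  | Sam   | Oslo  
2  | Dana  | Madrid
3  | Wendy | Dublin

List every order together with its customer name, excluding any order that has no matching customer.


INNER JOIN keeps only orders rows whose customer_id matches an id in customers. Walk through each order:
  - order 1 (Webcam): customer_id=3 -> matches Wendy
  - order 2 (Charger): customer_id=1 -> matches Sam
  - order 3 (Printer): customer_id=NULL, no match -> dropped
  - order 4 (Pen): customer_id=1 -> matches Sam
  - order 5 (Speaker): customer_id=NULL, no match -> dropped
  - order 6 (Tablet): customer_id=1 -> matches Sam
  - order 7 (Desk): customer_id=3 -> matches Wendy
So 2 of 7 rows are dropped.

SQL:
SELECT a.product, b.name AS customer
FROM orders a
INNER JOIN customers b ON a.customer_id = b.id

Result:
product | customer
--------+---------
Webcam  | Wendy   
Charger | Sam     
Pen     | Sam     
Tablet  | Sam     
Desk    | Wendy   


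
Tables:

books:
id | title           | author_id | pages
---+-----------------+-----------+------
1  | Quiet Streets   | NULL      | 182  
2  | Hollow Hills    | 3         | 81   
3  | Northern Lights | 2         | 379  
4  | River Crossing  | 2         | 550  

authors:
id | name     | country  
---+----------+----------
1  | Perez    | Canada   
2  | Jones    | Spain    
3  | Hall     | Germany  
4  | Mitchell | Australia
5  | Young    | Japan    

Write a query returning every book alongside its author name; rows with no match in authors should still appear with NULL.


LEFT JOIN keeps every row from books (the left table); where author_id has no match in authors, the author columns become NULL. Walk through each book:
  - book 1 (Quiet Streets): author_id=NULL, no match -> kept with NULL
  - book 2 (Hollow Hills): author_id=3 -> matches Hall
  - book 3 (Northern Lights): author_id=2 -> matches Jones
  - book 4 (River Crossing): author_id=2 -> matches Jones
All 4 rows appear; 1 has NULL author.

SQL:
SELECT a.title, b.name AS author
FROM books a
LEFT JOIN authors b ON a.author_id = b.id

Result:
title           | author
----------------+-------
Quiet Streets   | NULL  
Hollow Hills    | Hall  
Northern Lights | Jones 
River Crossing  | Jones 


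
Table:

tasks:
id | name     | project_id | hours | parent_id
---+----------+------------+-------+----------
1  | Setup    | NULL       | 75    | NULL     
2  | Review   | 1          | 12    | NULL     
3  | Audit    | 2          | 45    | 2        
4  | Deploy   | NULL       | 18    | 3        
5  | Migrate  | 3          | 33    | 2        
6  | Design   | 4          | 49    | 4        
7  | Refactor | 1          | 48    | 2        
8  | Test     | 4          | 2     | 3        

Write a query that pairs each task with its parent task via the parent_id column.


This is a self-join: tasks is joined to a second copy of itself, matching each row's parent_id to another row's id. Use LEFT JOIN so rows with parent_id=NULL are kept.
  - task 1 (Setup): parent_id=NULL -> NULL
  - task 2 (Review): parent_id=NULL -> NULL
  - task 3 (Audit): parent_id=2 -> Review
  - task 4 (Deploy): parent_id=3 -> Audit
  - task 5 (Migrate): parent_id=2 -> Review
  - task 6 (Design): parent_id=4 -> Deploy
  - task 7 (Refactor): parent_id=2 -> Review
  - task 8 (Test): parent_id=3 -> Audit

SQL:
SELECT a.name AS item, b.name AS parent
FROM tasks a
LEFT JOIN tasks b ON a.parent_id = b.id

Result:
item     | parent
---------+-------
Setup    | NULL  
Review   | NULL  
Audit    | Review
Deploy   | Audit 
Migrate  | Review
Design   | Deploy
Refactor | Review
Test     | Audit 


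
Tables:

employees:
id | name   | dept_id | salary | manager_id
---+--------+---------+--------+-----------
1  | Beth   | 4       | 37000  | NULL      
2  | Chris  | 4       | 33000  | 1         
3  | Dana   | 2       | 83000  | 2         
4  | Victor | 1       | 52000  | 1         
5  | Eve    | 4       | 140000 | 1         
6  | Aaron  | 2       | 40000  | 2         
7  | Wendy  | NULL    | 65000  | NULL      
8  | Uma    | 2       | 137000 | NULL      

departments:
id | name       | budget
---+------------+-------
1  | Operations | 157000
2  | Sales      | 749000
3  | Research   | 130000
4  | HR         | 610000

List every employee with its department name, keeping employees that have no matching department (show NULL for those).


LEFT JOIN keeps every row from employees (the left table); where dept_id has no match in departments, the department columns become NULL. Walk through each employee:
  - employee 1 (Beth): dept_id=4 -> matches HR
  - employee 2 (Chris): dept_id=4 -> matches HR
  - employee 3 (Dana): dept_id=2 -> matches Sales
  - employee 4 (Victor): dept_id=1 -> matches Operations
  - employee 5 (Eve): dept_id=4 -> matches HR
  - employee 6 (Aaron): dept_id=2 -> matches Sales
  - employee 7 (Wendy): dept_id=NULL, no match -> kept with NULL
  - employee 8 (Uma): dept_id=2 -> matches Sales
All 8 rows appear; 1 has NULL department.

SQL:
SELECT a.name, b.name AS department
FROM employees a
LEFT JOIN departments b ON a.dept_id = b.id

Result:
name   | department
-------+-----------
Beth   | HR        
Chris  | HR        
Dana   | Sales     
Victor | Operations
Eve    | HR        
Aaron  | Sales     
Wendy  | NULL      
Uma    | Sales     


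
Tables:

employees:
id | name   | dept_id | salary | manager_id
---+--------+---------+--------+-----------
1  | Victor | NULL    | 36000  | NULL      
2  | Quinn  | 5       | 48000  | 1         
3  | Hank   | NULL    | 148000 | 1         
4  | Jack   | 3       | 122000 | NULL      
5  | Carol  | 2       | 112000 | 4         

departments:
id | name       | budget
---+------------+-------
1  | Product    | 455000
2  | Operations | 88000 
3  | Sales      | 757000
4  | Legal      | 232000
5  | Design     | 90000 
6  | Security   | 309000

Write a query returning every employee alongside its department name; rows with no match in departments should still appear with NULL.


LEFT JOIN keeps every row from employees (the left table); where dept_id has no match in departments, the department columns become NULL. Walk through each employee:
  - employee 1 (Victor): dept_id=NULL, no match -> kept with NULL
  - employee 2 (Quinn): dept_id=5 -> matches Design
  - employee 3 (Hank): dept_id=NULL, no match -> kept with NULL
  - employee 4 (Jack): dept_id=3 -> matches Sales
  - employee 5 (Carol): dept_id=2 -> matches Operations
All 5 rows appear; 2 have NULL department.

SQL:
SELECT a.name, b.name AS department
FROM employees a
LEFT JOIN departments b ON a.dept_id = b.id

Result:
name   | department
-------+-----------
Victor | NULL      
Quinn  | Design    
Hank   | NULL      
Jack   | Sales     
Carol  | Operations


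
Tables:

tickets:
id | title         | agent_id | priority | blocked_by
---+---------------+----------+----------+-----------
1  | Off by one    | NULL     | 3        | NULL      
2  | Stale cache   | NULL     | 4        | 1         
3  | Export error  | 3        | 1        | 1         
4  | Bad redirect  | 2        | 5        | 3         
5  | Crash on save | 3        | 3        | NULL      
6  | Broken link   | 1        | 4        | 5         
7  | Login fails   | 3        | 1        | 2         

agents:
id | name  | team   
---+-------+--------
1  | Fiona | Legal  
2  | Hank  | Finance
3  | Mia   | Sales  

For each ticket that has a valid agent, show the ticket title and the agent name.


INNER JOIN keeps only tickets rows whose agent_id matches an id in agents. Walk through each ticket:
  - ticket 1 (Off by one): agent_id=NULL, no match -> dropped
  - ticket 2 (Stale cache): agent_id=NULL, no match -> dropped
  - ticket 3 (Export error): agent_id=3 -> matches Mia
  - ticket 4 (Bad redirect): agent_id=2 -> matches Hank
  - ticket 5 (Crash on save): agent_id=3 -> matches Mia
  - ticket 6 (Broken link): agent_id=1 -> matches Fiona
  - ticket 7 (Login fails): agent_id=3 -> matches Mia
So 2 of 7 rows are dropped.

SQL:
SELECT a.title, b.name AS agent
FROM tickets a
INNER JOIN agents b ON a.agent_id = b.id

Result:
title         | agent
--------------+------
Export error  | Mia  
Bad redirect  | Hank 
Crash on save | Mia  
Broken link   | Fiona
Login fails   | Mia  


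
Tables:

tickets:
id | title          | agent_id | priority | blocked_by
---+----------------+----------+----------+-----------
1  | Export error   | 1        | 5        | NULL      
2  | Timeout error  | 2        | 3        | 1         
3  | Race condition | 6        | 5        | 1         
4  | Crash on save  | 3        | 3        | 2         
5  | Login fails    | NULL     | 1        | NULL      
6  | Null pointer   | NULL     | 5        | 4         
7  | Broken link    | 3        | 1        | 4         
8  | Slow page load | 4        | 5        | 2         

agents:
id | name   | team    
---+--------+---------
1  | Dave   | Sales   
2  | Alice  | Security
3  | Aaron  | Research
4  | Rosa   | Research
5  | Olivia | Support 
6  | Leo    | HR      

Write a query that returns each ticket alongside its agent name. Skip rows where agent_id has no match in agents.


INNER JOIN keeps only tickets rows whose agent_id matches an id in agents. Walk through each ticket:
  - ticket 1 (Export error): agent_id=1 -> matches Dave
  - ticket 2 (Timeout error): agent_id=2 -> matches Alice
  - ticket 3 (Race condition): agent_id=6 -> matches Leo
  - ticket 4 (Crash on save): agent_id=3 -> matches Aaron
  - ticket 5 (Login fails): agent_id=NULL, no match -> dropped
  - ticket 6 (Null pointer): agent_id=NULL, no match -> dropped
  - ticket 7 (Broken link): agent_id=3 -> matches Aaron
  - ticket 8 (Slow page load): agent_id=4 -> matches Rosa
So 2 of 8 rows are dropped.

SQL:
SELECT a.title, b.name AS agent
FROM tickets a
INNER JOIN agents b ON a.agent_id = b.id

Result:
title          | agent
---------------+------
Export error   | Dave 
Timeout error  | Alice
Race condition | Leo  
Crash on save  | Aaron
Broken link    | Aaron
Slow page load | Rosa 


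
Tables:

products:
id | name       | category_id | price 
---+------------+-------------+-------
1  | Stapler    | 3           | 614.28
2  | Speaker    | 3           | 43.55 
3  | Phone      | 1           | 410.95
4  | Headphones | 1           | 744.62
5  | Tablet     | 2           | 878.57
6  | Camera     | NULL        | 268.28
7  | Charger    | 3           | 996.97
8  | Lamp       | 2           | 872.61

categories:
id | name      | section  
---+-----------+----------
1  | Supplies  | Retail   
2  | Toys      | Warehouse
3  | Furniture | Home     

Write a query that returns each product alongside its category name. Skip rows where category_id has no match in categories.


INNER JOIN keeps only products rows whose category_id matches an id in categories. Walk through each product:
  - product 1 (Stapler): category_id=3 -> matches Furniture
  - product 2 (Speaker): category_id=3 -> matches Furniture
  - product 3 (Phone): category_id=1 -> matches Supplies
  - product 4 (Headphones): category_id=1 -> matches Supplies
  - product 5 (Tablet): category_id=2 -> matches Toys
  - product 6 (Camera): category_id=NULL, no match -> dropped
  - product 7 (Charger): category_id=3 -> matches Furniture
  - product 8 (Lamp): category_id=2 -> matches Toys
So 1 of 8 rows is dropped.

SQL:
SELECT a.name, b.name AS category
FROM products a
INNER JOIN categories b ON a.category_id = b.id

Result:
name       | category 
-----------+----------
Stapler    | Furniture
Speaker    | Furniture
Phone      | Supplies 
Headphones | Supplies 
Tablet     | Toys     
Charger    | Furniture
Lamp       | Toys     


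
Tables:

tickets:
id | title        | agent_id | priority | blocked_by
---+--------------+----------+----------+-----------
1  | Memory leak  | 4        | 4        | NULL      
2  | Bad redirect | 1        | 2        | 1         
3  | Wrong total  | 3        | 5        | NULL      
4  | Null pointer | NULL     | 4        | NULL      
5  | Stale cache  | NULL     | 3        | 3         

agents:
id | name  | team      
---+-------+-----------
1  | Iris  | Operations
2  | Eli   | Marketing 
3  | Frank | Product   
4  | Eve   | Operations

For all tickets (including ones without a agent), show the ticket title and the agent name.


LEFT JOIN keeps every row from tickets (the left table); where agent_id has no match in agents, the agent columns become NULL. Walk through each ticket:
  - ticket 1 (Memory leak): agent_id=4 -> matches Eve
  - ticket 2 (Bad redirect): agent_id=1 -> matches Iris
  - ticket 3 (Wrong total): agent_id=3 -> matches Frank
  - ticket 4 (Null pointer): agent_id=NULL, no match -> kept with NULL
  - ticket 5 (Stale cache): agent_id=NULL, no match -> kept with NULL
All 5 rows appear; 2 have NULL agent.

SQL:
SELECT a.title, b.name AS agent
FROM tickets a
LEFT JOIN agents b ON a.agent_id = b.id

Result:
title        | agent
-------------+------
Memory leak  | Eve  
Bad redirect | Iris 
Wrong total  | Frank
Null pointer | NULL 
Stale cache  | NULL 


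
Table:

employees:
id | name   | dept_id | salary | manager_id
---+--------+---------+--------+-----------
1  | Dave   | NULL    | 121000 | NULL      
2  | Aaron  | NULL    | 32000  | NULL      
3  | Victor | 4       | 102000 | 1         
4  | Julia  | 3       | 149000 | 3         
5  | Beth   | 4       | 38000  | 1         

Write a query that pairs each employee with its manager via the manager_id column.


This is a self-join: employees is joined to a second copy of itself, matching each row's manager_id to another row's id. Use LEFT JOIN so rows with manager_id=NULL are kept.
  - employee 1 (Dave): manager_id=NULL -> NULL
  - employee 2 (Aaron): manager_id=NULL -> NULL
  - employee 3 (Victor): manager_id=1 -> Dave
  - employee 4 (Julia): manager_id=3 -> Victor
  - employee 5 (Beth): manager_id=1 -> Dave

SQL:
SELECT a.name AS item, b.name AS manager
FROM employees a
LEFT JOIN employees b ON a.manager_id = b.id

Result:
item   | manager
-------+--------
Dave   | NULL   
Aaron  | NULL   
Victor | Dave   
Julia  | Victor 
Beth   | Dave   


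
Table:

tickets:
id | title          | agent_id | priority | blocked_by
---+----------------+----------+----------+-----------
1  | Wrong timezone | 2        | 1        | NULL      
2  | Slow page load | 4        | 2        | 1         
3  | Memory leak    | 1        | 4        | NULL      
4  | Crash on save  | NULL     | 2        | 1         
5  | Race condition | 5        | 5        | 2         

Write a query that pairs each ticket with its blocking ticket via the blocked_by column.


This is a self-join: tickets is joined to a second copy of itself, matching each row's blocked_by to another row's id. Use LEFT JOIN so rows with blocked_by=NULL are kept.
  - ticket 1 (Wrong timezone): blocked_by=NULL -> NULL
  - ticket 2 (Slow page load): blocked_by=1 -> Wrong timezone
  - ticket 3 (Memory leak): blocked_by=NULL -> NULL
  - ticket 4 (Crash on save): blocked_by=1 -> Wrong timezone
  - ticket 5 (Race condition): blocked_by=2 -> Slow page load

SQL:
SELECT a.title AS item, b.title AS blocked_by
FROM tickets a
LEFT JOIN tickets b ON a.blocked_by = b.id

Result:
item           | blocked_by    
---------------+---------------
Wrong timezone | NULL          
Slow page load | Wrong timezone
Memory leak    | NULL          
Crash on save  | Wrong timezone
Race condition | Slow page load


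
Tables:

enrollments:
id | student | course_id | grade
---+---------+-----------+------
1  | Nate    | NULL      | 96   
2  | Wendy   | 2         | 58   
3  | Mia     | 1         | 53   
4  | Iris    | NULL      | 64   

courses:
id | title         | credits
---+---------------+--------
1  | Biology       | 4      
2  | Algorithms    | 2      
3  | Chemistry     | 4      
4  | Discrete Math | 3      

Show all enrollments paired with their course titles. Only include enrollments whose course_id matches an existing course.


INNER JOIN keeps only enrollments rows whose course_id matches an id in courses. Walk through each enrollment:
  - enrollment 1 (Nate): course_id=NULL, no match -> dropped
  - enrollment 2 (Wendy): course_id=2 -> matches Algorithms
  - enrollment 3 (Mia): course_id=1 -> matches Biology
  - enrollment 4 (Iris): course_id=NULL, no match -> dropped
So 2 of 4 rows are dropped.

SQL:
SELECT a.student, b.title AS course
FROM enrollments a
INNER JOIN courses b ON a.course_id = b.id

Result:
student | course    
--------+-----------
Wendy   | Algorithms
Mia     | Biology   


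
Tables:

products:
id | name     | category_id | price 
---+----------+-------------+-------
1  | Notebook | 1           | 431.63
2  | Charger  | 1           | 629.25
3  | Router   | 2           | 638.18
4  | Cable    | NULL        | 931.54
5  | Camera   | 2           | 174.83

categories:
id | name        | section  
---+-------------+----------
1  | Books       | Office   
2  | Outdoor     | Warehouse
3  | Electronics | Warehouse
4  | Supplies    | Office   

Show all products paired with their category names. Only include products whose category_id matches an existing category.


INNER JOIN keeps only products rows whose category_id matches an id in categories. Walk through each product:
  - product 1 (Notebook): category_id=1 -> matches Books
  - product 2 (Charger): category_id=1 -> matches Books
  - product 3 (Router): category_id=2 -> matches Outdoor
  - product 4 (Cable): category_id=NULL, no match -> dropped
  - product 5 (Camera): category_id=2 -> matches Outdoor
So 1 of 5 rows is dropped.

SQL:
SELECT a.name, b.name AS category
FROM products a
INNER JOIN categories b ON a.category_id = b.id

Result:
name     | category
---------+---------
Notebook | Books   
Charger  | Books   
Router   | Outdoor 
Camera   | Outdoor 


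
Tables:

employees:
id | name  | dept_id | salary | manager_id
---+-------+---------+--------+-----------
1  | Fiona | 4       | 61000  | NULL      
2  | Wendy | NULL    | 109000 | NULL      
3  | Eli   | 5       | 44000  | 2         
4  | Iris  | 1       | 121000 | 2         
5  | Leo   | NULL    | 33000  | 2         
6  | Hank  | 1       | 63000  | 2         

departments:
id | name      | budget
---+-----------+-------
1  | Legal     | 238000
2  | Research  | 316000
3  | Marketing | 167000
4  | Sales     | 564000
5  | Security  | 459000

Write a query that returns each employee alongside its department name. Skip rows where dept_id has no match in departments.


INNER JOIN keeps only employees rows whose dept_id matches an id in departments. Walk through each employee:
  - employee 1 (Fiona): dept_id=4 -> matches Sales
  - employee 2 (Wendy): dept_id=NULL, no match -> dropped
  - employee 3 (Eli): dept_id=5 -> matches Security
  - employee 4 (Iris): dept_id=1 -> matches Legal
  - employee 5 (Leo): dept_id=NULL, no match -> dropped
  - employee 6 (Hank): dept_id=1 -> matches Legal
So 2 of 6 rows are dropped.

SQL:
SELECT a.name, b.name AS department
FROM employees a
INNER JOIN departments b ON a.dept_id = b.id

Result:
name  | department
------+-----------
Fiona | Sales     
Eli   | Security  
Iris  | Legal     
Hank  | Legal     


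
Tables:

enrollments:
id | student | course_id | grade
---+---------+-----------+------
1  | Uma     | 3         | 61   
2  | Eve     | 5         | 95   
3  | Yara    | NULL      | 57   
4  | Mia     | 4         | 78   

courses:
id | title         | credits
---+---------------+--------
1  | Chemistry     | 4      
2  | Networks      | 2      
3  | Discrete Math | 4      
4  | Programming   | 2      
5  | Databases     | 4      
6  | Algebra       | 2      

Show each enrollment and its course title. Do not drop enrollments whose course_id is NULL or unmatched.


LEFT JOIN keeps every row from enrollments (the left table); where course_id has no match in courses, the course columns become NULL. Walk through each enrollment:
  - enrollment 1 (Uma): course_id=3 -> matches Discrete Math
  - enrollment 2 (Eve): course_id=5 -> matches Databases
  - enrollment 3 (Yara): course_id=NULL, no match -> kept with NULL
  - enrollment 4 (Mia): course_id=4 -> matches Programming
All 4 rows appear; 1 has NULL course.

SQL:
SELECT a.student, b.title AS course
FROM enrollments a
LEFT JOIN courses b ON a.course_id = b.id

Result:
student | course       
--------+--------------
Uma     | Discrete Math
Eve     | Databases    
Yara    | NULL         
Mia     | Programming  


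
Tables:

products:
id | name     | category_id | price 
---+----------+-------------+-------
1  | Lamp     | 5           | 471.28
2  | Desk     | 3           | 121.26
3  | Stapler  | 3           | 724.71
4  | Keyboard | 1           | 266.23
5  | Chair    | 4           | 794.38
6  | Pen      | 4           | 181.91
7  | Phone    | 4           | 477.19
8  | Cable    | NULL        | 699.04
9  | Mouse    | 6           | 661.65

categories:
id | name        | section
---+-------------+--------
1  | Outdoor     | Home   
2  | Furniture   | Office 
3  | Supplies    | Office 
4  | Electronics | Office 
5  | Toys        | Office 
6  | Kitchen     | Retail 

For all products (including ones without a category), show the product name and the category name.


LEFT JOIN keeps every row from products (the left table); where category_id has no match in categories, the category columns become NULL. Walk through each product:
  - product 1 (Lamp): category_id=5 -> matches Toys
  - product 2 (Desk): category_id=3 -> matches Supplies
  - product 3 (Stapler): category_id=3 -> matches Supplies
  - product 4 (Keyboard): category_id=1 -> matches Outdoor
  - product 5 (Chair): category_id=4 -> matches Electronics
  - product 6 (Pen): category_id=4 -> matches Electronics
  - product 7 (Phone): category_id=4 -> matches Electronics
  - product 8 (Cable): category_id=NULL, no match -> kept with NULL
  - product 9 (Mouse): category_id=6 -> matches Kitchen
All 9 rows appear; 1 has NULL category.

SQL:
SELECT a.name, b.name AS category
FROM products a
LEFT JOIN categories b ON a.category_id = b.id

Result:
name     | category   
---------+------------
Lamp     | Toys       
Desk     | Supplies   
Stapler  | Supplies   
Keyboard | Outdoor    
Chair    | Electronics
Pen      | Electronics
Phone    | Electronics
Cable    | NULL       
Mouse    | Kitchen    


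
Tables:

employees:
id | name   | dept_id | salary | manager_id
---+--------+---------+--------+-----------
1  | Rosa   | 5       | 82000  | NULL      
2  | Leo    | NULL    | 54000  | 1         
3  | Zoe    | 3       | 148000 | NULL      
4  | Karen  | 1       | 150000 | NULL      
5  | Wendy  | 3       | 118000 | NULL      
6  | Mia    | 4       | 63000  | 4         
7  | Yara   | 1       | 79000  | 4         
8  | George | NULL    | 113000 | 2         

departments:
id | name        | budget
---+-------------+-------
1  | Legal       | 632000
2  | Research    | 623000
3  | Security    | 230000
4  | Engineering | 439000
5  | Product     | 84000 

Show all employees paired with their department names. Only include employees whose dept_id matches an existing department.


INNER JOIN keeps only employees rows whose dept_id matches an id in departments. Walk through each employee:
  - employee 1 (Rosa): dept_id=5 -> matches Product
  - employee 2 (Leo): dept_id=NULL, no match -> dropped
  - employee 3 (Zoe): dept_id=3 -> matches Security
  - employee 4 (Karen): dept_id=1 -> matches Legal
  - employee 5 (Wendy): dept_id=3 -> matches Security
  - employee 6 (Mia): dept_id=4 -> matches Engineering
  - employee 7 (Yara): dept_id=1 -> matches Legal
  - employee 8 (George): dept_id=NULL, no match -> dropped
So 2 of 8 rows are dropped.

SQL:
SELECT a.name, b.name AS department
FROM employees a
INNER JOIN departments b ON a.dept_id = b.id

Result:
name  | department 
------+------------
Rosa  | Product    
Zoe   | Security   
Karen | Legal      
Wendy | Security   
Mia   | Engineering
Yara  | Legal      
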